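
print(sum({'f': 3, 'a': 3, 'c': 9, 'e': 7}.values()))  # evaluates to 22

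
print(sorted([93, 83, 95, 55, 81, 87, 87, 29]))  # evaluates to [29, 55, 81, 83, 87, 87, 93, 95]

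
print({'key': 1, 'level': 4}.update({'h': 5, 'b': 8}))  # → None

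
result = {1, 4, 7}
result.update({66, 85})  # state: {1, 4, 7, 66, 85}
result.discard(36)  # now {1, 4, 7, 66, 85}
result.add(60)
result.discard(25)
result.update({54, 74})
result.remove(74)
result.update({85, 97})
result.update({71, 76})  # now {1, 4, 7, 54, 60, 66, 71, 76, 85, 97}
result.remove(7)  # {1, 4, 54, 60, 66, 71, 76, 85, 97}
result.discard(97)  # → {1, 4, 54, 60, 66, 71, 76, 85}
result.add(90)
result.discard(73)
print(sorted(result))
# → [1, 4, 54, 60, 66, 71, 76, 85, 90]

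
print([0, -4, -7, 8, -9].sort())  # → None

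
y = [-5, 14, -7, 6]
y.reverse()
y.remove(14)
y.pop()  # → -5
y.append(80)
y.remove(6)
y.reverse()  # [80, -7]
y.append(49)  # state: [80, -7, 49]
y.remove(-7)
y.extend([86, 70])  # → [80, 49, 86, 70]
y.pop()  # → 70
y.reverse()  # [86, 49, 80]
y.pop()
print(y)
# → [86, 49]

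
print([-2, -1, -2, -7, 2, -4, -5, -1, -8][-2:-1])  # [-1]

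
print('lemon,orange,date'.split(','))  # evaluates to ['lemon', 'orange', 'date']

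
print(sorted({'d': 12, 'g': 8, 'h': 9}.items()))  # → [('d', 12), ('g', 8), ('h', 9)]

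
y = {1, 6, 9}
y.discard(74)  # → {1, 6, 9}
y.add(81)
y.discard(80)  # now {1, 6, 9, 81}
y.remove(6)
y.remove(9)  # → {1, 81}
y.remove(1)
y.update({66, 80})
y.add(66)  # {66, 80, 81}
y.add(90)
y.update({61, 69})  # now {61, 66, 69, 80, 81, 90}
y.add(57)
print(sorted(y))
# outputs [57, 61, 66, 69, 80, 81, 90]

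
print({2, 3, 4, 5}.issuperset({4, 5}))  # True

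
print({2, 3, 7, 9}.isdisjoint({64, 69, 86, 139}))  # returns True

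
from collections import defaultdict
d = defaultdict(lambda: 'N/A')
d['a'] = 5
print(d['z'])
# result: N/A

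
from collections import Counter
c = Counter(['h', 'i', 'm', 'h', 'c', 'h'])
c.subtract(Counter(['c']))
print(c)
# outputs Counter({'h': 3, 'i': 1, 'm': 1, 'c': 0})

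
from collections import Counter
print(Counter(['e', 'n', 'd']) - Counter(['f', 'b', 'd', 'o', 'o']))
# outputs Counter({'e': 1, 'n': 1})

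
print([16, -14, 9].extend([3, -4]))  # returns None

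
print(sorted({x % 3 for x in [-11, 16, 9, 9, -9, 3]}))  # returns [0, 1]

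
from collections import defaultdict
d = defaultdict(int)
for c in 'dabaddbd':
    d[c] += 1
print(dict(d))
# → {'d': 4, 'a': 2, 'b': 2}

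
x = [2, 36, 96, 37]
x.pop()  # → 37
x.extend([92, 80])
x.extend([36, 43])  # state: [2, 36, 96, 92, 80, 36, 43]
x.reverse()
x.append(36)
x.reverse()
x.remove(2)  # [36, 36, 96, 92, 80, 36, 43]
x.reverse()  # [43, 36, 80, 92, 96, 36, 36]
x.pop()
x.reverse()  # [36, 96, 92, 80, 36, 43]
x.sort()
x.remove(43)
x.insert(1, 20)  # [36, 20, 36, 80, 92, 96]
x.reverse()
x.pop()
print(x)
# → [96, 92, 80, 36, 20]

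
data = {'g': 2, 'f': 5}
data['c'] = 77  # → {'g': 2, 'f': 5, 'c': 77}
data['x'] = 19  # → {'g': 2, 'f': 5, 'c': 77, 'x': 19}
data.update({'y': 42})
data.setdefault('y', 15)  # 42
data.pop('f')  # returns 5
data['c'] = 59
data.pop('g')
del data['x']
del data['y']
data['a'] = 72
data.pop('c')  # 59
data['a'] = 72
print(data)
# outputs {'a': 72}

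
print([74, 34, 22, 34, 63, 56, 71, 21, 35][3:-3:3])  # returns [34]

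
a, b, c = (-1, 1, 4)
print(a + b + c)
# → 4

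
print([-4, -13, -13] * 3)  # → [-4, -13, -13, -4, -13, -13, -4, -13, -13]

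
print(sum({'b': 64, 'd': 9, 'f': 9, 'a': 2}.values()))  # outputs 84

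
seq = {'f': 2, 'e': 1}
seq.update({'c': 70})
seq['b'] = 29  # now {'f': 2, 'e': 1, 'c': 70, 'b': 29}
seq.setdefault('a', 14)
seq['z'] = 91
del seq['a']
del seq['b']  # {'f': 2, 'e': 1, 'c': 70, 'z': 91}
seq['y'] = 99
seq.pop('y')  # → 99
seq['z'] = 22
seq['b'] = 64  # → {'f': 2, 'e': 1, 'c': 70, 'z': 22, 'b': 64}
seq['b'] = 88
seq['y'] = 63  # {'f': 2, 'e': 1, 'c': 70, 'z': 22, 'b': 88, 'y': 63}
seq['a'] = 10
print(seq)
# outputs {'f': 2, 'e': 1, 'c': 70, 'z': 22, 'b': 88, 'y': 63, 'a': 10}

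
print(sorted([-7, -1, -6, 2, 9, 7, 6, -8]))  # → [-8, -7, -6, -1, 2, 6, 7, 9]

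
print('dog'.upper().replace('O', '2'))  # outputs D2G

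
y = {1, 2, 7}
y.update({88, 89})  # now {1, 2, 7, 88, 89}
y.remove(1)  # {2, 7, 88, 89}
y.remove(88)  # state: {2, 7, 89}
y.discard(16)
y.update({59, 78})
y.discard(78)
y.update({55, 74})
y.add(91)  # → {2, 7, 55, 59, 74, 89, 91}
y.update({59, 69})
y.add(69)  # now {2, 7, 55, 59, 69, 74, 89, 91}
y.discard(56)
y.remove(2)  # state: {7, 55, 59, 69, 74, 89, 91}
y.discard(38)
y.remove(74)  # {7, 55, 59, 69, 89, 91}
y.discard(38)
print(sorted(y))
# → [7, 55, 59, 69, 89, 91]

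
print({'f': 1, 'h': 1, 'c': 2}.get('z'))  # None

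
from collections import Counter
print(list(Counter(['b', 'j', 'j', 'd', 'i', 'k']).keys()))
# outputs ['b', 'j', 'd', 'i', 'k']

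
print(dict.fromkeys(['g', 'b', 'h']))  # {'g': None, 'b': None, 'h': None}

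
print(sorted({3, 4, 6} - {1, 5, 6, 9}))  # [3, 4]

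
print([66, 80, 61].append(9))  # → None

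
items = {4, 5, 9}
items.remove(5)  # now {4, 9}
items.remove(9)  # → {4}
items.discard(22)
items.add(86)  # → {4, 86}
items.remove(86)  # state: {4}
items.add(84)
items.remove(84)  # {4}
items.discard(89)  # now {4}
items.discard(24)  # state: {4}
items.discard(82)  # {4}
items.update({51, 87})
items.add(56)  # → {4, 51, 56, 87}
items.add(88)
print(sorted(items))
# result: [4, 51, 56, 87, 88]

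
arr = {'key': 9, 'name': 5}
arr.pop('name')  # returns 5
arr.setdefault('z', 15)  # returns 15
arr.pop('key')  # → 9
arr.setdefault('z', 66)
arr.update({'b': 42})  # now {'z': 15, 'b': 42}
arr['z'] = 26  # {'z': 26, 'b': 42}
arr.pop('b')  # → 42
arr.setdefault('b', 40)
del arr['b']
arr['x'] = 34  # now {'z': 26, 'x': 34}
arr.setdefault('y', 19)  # 19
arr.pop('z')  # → 26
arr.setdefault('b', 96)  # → 96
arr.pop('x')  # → 34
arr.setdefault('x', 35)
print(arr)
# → {'y': 19, 'b': 96, 'x': 35}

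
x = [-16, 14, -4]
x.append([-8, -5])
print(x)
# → [-16, 14, -4, [-8, -5]]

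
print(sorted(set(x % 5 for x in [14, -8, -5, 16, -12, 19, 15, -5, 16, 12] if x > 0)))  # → [0, 1, 2, 4]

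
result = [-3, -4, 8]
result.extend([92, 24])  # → [-3, -4, 8, 92, 24]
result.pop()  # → 24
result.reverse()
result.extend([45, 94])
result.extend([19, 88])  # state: [92, 8, -4, -3, 45, 94, 19, 88]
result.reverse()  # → [88, 19, 94, 45, -3, -4, 8, 92]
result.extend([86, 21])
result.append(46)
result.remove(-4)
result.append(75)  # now [88, 19, 94, 45, -3, 8, 92, 86, 21, 46, 75]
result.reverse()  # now [75, 46, 21, 86, 92, 8, -3, 45, 94, 19, 88]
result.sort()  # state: [-3, 8, 19, 21, 45, 46, 75, 86, 88, 92, 94]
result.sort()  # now [-3, 8, 19, 21, 45, 46, 75, 86, 88, 92, 94]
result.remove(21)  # [-3, 8, 19, 45, 46, 75, 86, 88, 92, 94]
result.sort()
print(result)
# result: [-3, 8, 19, 45, 46, 75, 86, 88, 92, 94]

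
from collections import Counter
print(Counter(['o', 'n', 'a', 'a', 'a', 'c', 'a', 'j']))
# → Counter({'a': 4, 'o': 1, 'n': 1, 'c': 1, 'j': 1})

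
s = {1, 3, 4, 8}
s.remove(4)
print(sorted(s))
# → [1, 3, 8]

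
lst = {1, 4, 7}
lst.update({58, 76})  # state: {1, 4, 7, 58, 76}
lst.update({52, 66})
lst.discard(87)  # {1, 4, 7, 52, 58, 66, 76}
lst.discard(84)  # {1, 4, 7, 52, 58, 66, 76}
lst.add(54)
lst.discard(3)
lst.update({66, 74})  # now {1, 4, 7, 52, 54, 58, 66, 74, 76}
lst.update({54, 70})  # {1, 4, 7, 52, 54, 58, 66, 70, 74, 76}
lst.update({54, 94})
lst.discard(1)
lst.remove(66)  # {4, 7, 52, 54, 58, 70, 74, 76, 94}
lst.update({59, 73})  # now {4, 7, 52, 54, 58, 59, 70, 73, 74, 76, 94}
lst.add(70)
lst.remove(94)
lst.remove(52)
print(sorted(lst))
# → [4, 7, 54, 58, 59, 70, 73, 74, 76]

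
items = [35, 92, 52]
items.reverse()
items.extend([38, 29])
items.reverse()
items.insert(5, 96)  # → [29, 38, 35, 92, 52, 96]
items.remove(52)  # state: [29, 38, 35, 92, 96]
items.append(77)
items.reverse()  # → [77, 96, 92, 35, 38, 29]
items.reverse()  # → [29, 38, 35, 92, 96, 77]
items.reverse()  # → [77, 96, 92, 35, 38, 29]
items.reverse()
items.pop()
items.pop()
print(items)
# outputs [29, 38, 35, 92]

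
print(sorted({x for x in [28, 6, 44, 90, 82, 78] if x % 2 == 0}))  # [6, 28, 44, 78, 82, 90]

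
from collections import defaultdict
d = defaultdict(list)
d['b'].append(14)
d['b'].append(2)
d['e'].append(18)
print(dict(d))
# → {'b': [14, 2], 'e': [18]}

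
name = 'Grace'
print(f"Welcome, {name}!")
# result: Welcome, Grace!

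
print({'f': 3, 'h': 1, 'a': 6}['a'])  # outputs 6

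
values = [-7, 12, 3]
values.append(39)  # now [-7, 12, 3, 39]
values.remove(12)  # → [-7, 3, 39]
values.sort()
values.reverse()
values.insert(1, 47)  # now [39, 47, 3, -7]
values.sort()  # [-7, 3, 39, 47]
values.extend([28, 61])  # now [-7, 3, 39, 47, 28, 61]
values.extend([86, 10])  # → [-7, 3, 39, 47, 28, 61, 86, 10]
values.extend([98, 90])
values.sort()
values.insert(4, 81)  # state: [-7, 3, 10, 28, 81, 39, 47, 61, 86, 90, 98]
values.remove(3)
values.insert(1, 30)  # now [-7, 30, 10, 28, 81, 39, 47, 61, 86, 90, 98]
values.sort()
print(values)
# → [-7, 10, 28, 30, 39, 47, 61, 81, 86, 90, 98]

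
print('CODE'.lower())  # code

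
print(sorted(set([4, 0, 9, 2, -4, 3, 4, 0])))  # [-4, 0, 2, 3, 4, 9]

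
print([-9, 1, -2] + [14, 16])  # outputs [-9, 1, -2, 14, 16]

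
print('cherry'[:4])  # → cher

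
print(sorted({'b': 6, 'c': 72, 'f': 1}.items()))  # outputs [('b', 6), ('c', 72), ('f', 1)]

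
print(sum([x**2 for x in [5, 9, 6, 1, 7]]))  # 192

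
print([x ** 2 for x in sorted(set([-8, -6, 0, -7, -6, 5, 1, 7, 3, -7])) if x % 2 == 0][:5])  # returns [64, 36, 0]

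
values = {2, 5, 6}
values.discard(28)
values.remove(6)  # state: {2, 5}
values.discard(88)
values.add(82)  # {2, 5, 82}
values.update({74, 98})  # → {2, 5, 74, 82, 98}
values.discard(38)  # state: {2, 5, 74, 82, 98}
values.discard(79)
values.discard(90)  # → {2, 5, 74, 82, 98}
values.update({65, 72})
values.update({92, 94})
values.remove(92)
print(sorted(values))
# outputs [2, 5, 65, 72, 74, 82, 94, 98]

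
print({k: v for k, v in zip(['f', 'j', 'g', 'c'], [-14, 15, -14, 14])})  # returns {'f': -14, 'j': 15, 'g': -14, 'c': 14}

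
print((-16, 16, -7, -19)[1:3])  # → (16, -7)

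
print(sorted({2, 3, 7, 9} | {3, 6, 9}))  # [2, 3, 6, 7, 9]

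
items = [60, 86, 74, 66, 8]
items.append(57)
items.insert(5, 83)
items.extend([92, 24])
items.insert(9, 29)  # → [60, 86, 74, 66, 8, 83, 57, 92, 24, 29]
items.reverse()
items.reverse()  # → [60, 86, 74, 66, 8, 83, 57, 92, 24, 29]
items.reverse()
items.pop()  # 60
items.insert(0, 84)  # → [84, 29, 24, 92, 57, 83, 8, 66, 74, 86]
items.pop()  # 86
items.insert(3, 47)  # [84, 29, 24, 47, 92, 57, 83, 8, 66, 74]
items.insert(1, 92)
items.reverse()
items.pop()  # 84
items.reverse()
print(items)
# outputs [92, 29, 24, 47, 92, 57, 83, 8, 66, 74]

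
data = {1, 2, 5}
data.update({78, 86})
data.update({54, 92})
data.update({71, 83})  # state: {1, 2, 5, 54, 71, 78, 83, 86, 92}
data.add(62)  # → {1, 2, 5, 54, 62, 71, 78, 83, 86, 92}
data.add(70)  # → {1, 2, 5, 54, 62, 70, 71, 78, 83, 86, 92}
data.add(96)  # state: {1, 2, 5, 54, 62, 70, 71, 78, 83, 86, 92, 96}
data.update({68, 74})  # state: {1, 2, 5, 54, 62, 68, 70, 71, 74, 78, 83, 86, 92, 96}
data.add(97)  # {1, 2, 5, 54, 62, 68, 70, 71, 74, 78, 83, 86, 92, 96, 97}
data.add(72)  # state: {1, 2, 5, 54, 62, 68, 70, 71, 72, 74, 78, 83, 86, 92, 96, 97}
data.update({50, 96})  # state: {1, 2, 5, 50, 54, 62, 68, 70, 71, 72, 74, 78, 83, 86, 92, 96, 97}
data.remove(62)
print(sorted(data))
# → [1, 2, 5, 50, 54, 68, 70, 71, 72, 74, 78, 83, 86, 92, 96, 97]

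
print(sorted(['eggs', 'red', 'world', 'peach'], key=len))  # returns ['red', 'eggs', 'world', 'peach']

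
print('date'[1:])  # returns ate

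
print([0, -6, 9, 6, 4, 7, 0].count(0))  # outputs 2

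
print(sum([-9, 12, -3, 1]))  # 1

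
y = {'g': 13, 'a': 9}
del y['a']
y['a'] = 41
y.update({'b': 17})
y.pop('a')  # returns 41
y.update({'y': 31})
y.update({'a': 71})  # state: {'g': 13, 'b': 17, 'y': 31, 'a': 71}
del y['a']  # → {'g': 13, 'b': 17, 'y': 31}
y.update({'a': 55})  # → {'g': 13, 'b': 17, 'y': 31, 'a': 55}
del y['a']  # {'g': 13, 'b': 17, 'y': 31}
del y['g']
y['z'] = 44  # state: {'b': 17, 'y': 31, 'z': 44}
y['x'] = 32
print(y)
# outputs {'b': 17, 'y': 31, 'z': 44, 'x': 32}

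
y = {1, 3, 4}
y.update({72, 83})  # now {1, 3, 4, 72, 83}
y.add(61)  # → {1, 3, 4, 61, 72, 83}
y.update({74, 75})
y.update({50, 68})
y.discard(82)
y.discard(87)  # {1, 3, 4, 50, 61, 68, 72, 74, 75, 83}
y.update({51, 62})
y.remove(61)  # {1, 3, 4, 50, 51, 62, 68, 72, 74, 75, 83}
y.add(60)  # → {1, 3, 4, 50, 51, 60, 62, 68, 72, 74, 75, 83}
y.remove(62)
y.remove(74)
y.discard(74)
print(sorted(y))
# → [1, 3, 4, 50, 51, 60, 68, 72, 75, 83]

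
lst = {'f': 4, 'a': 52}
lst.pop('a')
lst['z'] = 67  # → {'f': 4, 'z': 67}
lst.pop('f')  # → 4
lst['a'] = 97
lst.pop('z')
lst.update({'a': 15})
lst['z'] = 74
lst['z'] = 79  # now {'a': 15, 'z': 79}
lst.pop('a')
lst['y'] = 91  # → {'z': 79, 'y': 91}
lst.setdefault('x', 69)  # 69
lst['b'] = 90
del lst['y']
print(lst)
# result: {'z': 79, 'x': 69, 'b': 90}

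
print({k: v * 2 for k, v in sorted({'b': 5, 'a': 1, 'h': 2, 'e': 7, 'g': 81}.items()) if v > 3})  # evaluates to {'b': 10, 'e': 14, 'g': 162}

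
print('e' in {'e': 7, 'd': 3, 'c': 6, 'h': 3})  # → True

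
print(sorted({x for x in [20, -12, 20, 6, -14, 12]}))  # [-14, -12, 6, 12, 20]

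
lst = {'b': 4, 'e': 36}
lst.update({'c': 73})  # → {'b': 4, 'e': 36, 'c': 73}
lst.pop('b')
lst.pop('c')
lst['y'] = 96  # {'e': 36, 'y': 96}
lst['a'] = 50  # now {'e': 36, 'y': 96, 'a': 50}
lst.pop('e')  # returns 36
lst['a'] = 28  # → {'y': 96, 'a': 28}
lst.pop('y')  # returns 96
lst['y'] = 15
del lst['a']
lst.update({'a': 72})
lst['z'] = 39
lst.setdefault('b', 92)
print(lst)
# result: {'y': 15, 'a': 72, 'z': 39, 'b': 92}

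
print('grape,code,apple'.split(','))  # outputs ['grape', 'code', 'apple']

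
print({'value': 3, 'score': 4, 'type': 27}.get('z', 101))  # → 101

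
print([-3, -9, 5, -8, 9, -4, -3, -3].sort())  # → None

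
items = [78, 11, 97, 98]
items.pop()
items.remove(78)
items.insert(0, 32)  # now [32, 11, 97]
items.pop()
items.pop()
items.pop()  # 32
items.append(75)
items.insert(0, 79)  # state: [79, 75]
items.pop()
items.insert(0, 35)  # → [35, 79]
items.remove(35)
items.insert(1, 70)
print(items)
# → [79, 70]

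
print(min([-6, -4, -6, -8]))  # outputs -8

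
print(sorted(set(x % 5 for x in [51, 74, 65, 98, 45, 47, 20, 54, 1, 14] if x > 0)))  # [0, 1, 2, 3, 4]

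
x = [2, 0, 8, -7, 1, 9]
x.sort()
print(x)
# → [-7, 0, 1, 2, 8, 9]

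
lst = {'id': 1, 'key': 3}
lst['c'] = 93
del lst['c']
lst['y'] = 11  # {'id': 1, 'key': 3, 'y': 11}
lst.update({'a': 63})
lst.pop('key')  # 3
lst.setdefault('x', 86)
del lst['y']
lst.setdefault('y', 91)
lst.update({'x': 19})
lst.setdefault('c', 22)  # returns 22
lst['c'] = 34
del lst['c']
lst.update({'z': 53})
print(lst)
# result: {'id': 1, 'a': 63, 'x': 19, 'y': 91, 'z': 53}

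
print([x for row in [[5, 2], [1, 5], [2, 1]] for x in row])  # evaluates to [5, 2, 1, 5, 2, 1]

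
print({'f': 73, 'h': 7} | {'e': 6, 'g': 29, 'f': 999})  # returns {'f': 999, 'h': 7, 'e': 6, 'g': 29}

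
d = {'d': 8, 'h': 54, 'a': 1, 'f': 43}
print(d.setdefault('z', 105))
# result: 105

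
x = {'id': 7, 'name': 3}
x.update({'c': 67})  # {'id': 7, 'name': 3, 'c': 67}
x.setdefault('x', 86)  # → 86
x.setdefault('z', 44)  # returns 44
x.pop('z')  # 44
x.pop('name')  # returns 3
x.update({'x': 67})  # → {'id': 7, 'c': 67, 'x': 67}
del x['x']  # {'id': 7, 'c': 67}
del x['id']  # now {'c': 67}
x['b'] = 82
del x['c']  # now {'b': 82}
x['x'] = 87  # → {'b': 82, 'x': 87}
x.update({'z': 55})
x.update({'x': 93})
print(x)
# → {'b': 82, 'x': 93, 'z': 55}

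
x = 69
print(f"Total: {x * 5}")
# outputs Total: 345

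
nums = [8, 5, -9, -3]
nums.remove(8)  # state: [5, -9, -3]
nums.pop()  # -3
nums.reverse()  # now [-9, 5]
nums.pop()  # 5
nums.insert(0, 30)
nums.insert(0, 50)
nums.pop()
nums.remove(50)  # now [30]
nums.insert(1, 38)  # [30, 38]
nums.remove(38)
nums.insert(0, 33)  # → [33, 30]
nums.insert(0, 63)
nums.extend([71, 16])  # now [63, 33, 30, 71, 16]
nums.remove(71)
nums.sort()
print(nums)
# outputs [16, 30, 33, 63]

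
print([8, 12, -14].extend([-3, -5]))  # None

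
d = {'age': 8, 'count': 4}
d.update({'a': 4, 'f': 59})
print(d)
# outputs {'age': 8, 'count': 4, 'a': 4, 'f': 59}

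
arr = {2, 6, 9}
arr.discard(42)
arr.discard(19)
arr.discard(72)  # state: {2, 6, 9}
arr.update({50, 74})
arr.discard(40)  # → {2, 6, 9, 50, 74}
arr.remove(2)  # {6, 9, 50, 74}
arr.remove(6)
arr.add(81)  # {9, 50, 74, 81}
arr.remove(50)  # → {9, 74, 81}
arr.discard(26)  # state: {9, 74, 81}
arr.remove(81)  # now {9, 74}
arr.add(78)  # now {9, 74, 78}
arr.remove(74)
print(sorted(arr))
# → [9, 78]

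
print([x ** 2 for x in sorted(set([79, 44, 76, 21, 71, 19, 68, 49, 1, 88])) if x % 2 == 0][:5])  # [1936, 4624, 5776, 7744]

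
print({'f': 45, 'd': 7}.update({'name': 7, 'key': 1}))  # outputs None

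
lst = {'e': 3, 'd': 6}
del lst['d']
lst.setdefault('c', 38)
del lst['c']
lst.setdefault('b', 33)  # 33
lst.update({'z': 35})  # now {'e': 3, 'b': 33, 'z': 35}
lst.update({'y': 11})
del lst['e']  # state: {'b': 33, 'z': 35, 'y': 11}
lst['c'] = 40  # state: {'b': 33, 'z': 35, 'y': 11, 'c': 40}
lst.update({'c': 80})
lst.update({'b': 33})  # {'b': 33, 'z': 35, 'y': 11, 'c': 80}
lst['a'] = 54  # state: {'b': 33, 'z': 35, 'y': 11, 'c': 80, 'a': 54}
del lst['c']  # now {'b': 33, 'z': 35, 'y': 11, 'a': 54}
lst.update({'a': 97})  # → {'b': 33, 'z': 35, 'y': 11, 'a': 97}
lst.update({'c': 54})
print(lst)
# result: {'b': 33, 'z': 35, 'y': 11, 'a': 97, 'c': 54}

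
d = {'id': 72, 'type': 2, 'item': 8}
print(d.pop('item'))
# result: 8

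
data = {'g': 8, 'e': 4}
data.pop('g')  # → 8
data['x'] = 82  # {'e': 4, 'x': 82}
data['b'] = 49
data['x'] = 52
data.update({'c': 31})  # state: {'e': 4, 'x': 52, 'b': 49, 'c': 31}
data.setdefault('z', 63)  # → 63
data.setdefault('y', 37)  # 37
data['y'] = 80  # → {'e': 4, 'x': 52, 'b': 49, 'c': 31, 'z': 63, 'y': 80}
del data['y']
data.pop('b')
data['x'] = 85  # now {'e': 4, 'x': 85, 'c': 31, 'z': 63}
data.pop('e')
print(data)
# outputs {'x': 85, 'c': 31, 'z': 63}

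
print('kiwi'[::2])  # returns kw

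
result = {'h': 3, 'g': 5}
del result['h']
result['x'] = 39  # {'g': 5, 'x': 39}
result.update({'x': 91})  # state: {'g': 5, 'x': 91}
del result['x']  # {'g': 5}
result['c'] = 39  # {'g': 5, 'c': 39}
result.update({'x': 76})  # {'g': 5, 'c': 39, 'x': 76}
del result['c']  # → {'g': 5, 'x': 76}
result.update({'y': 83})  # {'g': 5, 'x': 76, 'y': 83}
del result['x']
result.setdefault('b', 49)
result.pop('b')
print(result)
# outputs {'g': 5, 'y': 83}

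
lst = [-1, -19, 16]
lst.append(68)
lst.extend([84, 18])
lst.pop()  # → 18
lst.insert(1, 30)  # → [-1, 30, -19, 16, 68, 84]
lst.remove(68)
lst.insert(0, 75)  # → [75, -1, 30, -19, 16, 84]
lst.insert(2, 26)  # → [75, -1, 26, 30, -19, 16, 84]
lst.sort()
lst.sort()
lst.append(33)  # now [-19, -1, 16, 26, 30, 75, 84, 33]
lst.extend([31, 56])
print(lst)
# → [-19, -1, 16, 26, 30, 75, 84, 33, 31, 56]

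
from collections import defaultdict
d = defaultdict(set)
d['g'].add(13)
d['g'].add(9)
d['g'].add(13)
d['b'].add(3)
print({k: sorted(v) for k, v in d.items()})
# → {'g': [9, 13], 'b': [3]}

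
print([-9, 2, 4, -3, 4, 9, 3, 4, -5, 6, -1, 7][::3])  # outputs [-9, -3, 3, 6]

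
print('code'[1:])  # ode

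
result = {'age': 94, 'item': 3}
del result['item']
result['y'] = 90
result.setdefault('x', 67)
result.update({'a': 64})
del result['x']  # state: {'age': 94, 'y': 90, 'a': 64}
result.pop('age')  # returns 94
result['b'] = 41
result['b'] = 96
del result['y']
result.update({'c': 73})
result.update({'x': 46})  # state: {'a': 64, 'b': 96, 'c': 73, 'x': 46}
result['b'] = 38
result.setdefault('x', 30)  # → 46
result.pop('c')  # 73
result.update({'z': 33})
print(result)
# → {'a': 64, 'b': 38, 'x': 46, 'z': 33}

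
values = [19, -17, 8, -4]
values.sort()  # [-17, -4, 8, 19]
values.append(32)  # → [-17, -4, 8, 19, 32]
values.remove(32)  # [-17, -4, 8, 19]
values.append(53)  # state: [-17, -4, 8, 19, 53]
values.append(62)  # [-17, -4, 8, 19, 53, 62]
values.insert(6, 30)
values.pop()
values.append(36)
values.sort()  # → [-17, -4, 8, 19, 36, 53, 62]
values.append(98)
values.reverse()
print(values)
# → [98, 62, 53, 36, 19, 8, -4, -17]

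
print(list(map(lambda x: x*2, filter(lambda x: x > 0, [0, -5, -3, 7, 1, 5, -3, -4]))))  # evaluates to [14, 2, 10]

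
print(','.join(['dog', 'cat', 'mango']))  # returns dog,cat,mango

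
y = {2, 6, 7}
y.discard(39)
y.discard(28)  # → {2, 6, 7}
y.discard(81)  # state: {2, 6, 7}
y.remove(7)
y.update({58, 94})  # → {2, 6, 58, 94}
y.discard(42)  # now {2, 6, 58, 94}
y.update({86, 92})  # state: {2, 6, 58, 86, 92, 94}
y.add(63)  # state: {2, 6, 58, 63, 86, 92, 94}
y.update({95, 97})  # {2, 6, 58, 63, 86, 92, 94, 95, 97}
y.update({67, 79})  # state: {2, 6, 58, 63, 67, 79, 86, 92, 94, 95, 97}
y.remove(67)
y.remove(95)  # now {2, 6, 58, 63, 79, 86, 92, 94, 97}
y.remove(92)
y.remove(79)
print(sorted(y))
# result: [2, 6, 58, 63, 86, 94, 97]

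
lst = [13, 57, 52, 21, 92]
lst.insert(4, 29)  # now [13, 57, 52, 21, 29, 92]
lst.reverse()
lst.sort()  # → [13, 21, 29, 52, 57, 92]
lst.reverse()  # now [92, 57, 52, 29, 21, 13]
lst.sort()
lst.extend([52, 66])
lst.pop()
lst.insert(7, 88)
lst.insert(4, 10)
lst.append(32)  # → [13, 21, 29, 52, 10, 57, 92, 52, 88, 32]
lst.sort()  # [10, 13, 21, 29, 32, 52, 52, 57, 88, 92]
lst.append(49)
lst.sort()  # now [10, 13, 21, 29, 32, 49, 52, 52, 57, 88, 92]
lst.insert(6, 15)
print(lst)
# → [10, 13, 21, 29, 32, 49, 15, 52, 52, 57, 88, 92]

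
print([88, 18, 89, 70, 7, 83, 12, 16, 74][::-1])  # [74, 16, 12, 83, 7, 70, 89, 18, 88]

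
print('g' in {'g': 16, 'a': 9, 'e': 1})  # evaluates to True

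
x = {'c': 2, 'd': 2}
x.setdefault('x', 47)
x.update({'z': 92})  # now {'c': 2, 'd': 2, 'x': 47, 'z': 92}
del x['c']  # {'d': 2, 'x': 47, 'z': 92}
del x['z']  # {'d': 2, 'x': 47}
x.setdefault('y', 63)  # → 63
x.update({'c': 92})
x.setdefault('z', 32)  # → 32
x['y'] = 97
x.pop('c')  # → 92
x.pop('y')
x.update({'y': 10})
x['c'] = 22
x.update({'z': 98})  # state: {'d': 2, 'x': 47, 'z': 98, 'y': 10, 'c': 22}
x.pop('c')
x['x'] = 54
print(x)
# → {'d': 2, 'x': 54, 'z': 98, 'y': 10}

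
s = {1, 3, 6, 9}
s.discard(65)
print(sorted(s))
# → [1, 3, 6, 9]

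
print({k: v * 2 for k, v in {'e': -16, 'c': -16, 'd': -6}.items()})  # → {'e': -32, 'c': -32, 'd': -12}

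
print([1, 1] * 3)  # [1, 1, 1, 1, 1, 1]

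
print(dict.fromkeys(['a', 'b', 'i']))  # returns {'a': None, 'b': None, 'i': None}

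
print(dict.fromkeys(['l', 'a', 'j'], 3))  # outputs {'l': 3, 'a': 3, 'j': 3}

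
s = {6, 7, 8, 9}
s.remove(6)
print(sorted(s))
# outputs [7, 8, 9]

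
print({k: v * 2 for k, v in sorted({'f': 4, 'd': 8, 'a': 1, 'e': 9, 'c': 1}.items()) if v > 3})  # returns {'d': 16, 'e': 18, 'f': 8}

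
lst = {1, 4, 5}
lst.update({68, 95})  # {1, 4, 5, 68, 95}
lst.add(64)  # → {1, 4, 5, 64, 68, 95}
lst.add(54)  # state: {1, 4, 5, 54, 64, 68, 95}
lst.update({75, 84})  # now {1, 4, 5, 54, 64, 68, 75, 84, 95}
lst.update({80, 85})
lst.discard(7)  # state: {1, 4, 5, 54, 64, 68, 75, 80, 84, 85, 95}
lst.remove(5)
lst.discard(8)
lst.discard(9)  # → {1, 4, 54, 64, 68, 75, 80, 84, 85, 95}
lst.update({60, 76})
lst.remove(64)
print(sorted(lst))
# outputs [1, 4, 54, 60, 68, 75, 76, 80, 84, 85, 95]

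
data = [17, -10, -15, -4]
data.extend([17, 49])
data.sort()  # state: [-15, -10, -4, 17, 17, 49]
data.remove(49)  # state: [-15, -10, -4, 17, 17]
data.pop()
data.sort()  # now [-15, -10, -4, 17]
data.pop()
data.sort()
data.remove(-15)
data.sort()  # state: [-10, -4]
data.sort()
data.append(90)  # [-10, -4, 90]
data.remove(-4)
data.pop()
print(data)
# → [-10]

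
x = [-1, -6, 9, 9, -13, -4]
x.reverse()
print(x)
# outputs [-4, -13, 9, 9, -6, -1]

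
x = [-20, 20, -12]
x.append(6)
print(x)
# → [-20, 20, -12, 6]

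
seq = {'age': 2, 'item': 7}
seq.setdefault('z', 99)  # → 99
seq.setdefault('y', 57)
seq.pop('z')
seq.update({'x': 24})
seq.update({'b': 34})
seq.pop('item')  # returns 7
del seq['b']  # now {'age': 2, 'y': 57, 'x': 24}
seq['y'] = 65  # {'age': 2, 'y': 65, 'x': 24}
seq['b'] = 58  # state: {'age': 2, 'y': 65, 'x': 24, 'b': 58}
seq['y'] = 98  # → {'age': 2, 'y': 98, 'x': 24, 'b': 58}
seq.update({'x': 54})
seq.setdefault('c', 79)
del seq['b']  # {'age': 2, 'y': 98, 'x': 54, 'c': 79}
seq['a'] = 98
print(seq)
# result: {'age': 2, 'y': 98, 'x': 54, 'c': 79, 'a': 98}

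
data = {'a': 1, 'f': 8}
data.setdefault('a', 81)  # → 1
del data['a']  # {'f': 8}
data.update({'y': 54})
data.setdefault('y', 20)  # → 54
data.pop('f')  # 8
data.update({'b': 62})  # {'y': 54, 'b': 62}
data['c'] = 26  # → {'y': 54, 'b': 62, 'c': 26}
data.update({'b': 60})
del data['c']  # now {'y': 54, 'b': 60}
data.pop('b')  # 60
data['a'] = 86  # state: {'y': 54, 'a': 86}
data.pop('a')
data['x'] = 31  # {'y': 54, 'x': 31}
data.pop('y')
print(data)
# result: {'x': 31}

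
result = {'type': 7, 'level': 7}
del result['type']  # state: {'level': 7}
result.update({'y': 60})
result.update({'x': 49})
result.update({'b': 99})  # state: {'level': 7, 'y': 60, 'x': 49, 'b': 99}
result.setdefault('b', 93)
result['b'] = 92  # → {'level': 7, 'y': 60, 'x': 49, 'b': 92}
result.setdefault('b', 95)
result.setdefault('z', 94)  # 94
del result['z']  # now {'level': 7, 'y': 60, 'x': 49, 'b': 92}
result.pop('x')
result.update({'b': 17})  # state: {'level': 7, 'y': 60, 'b': 17}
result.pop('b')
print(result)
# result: {'level': 7, 'y': 60}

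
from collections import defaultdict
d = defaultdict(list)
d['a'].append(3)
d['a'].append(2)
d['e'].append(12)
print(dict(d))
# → {'a': [3, 2], 'e': [12]}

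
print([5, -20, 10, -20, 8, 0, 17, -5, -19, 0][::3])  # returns [5, -20, 17, 0]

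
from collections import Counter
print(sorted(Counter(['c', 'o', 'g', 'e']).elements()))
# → ['c', 'e', 'g', 'o']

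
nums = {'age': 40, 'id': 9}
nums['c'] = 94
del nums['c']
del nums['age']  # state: {'id': 9}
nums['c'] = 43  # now {'id': 9, 'c': 43}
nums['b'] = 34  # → {'id': 9, 'c': 43, 'b': 34}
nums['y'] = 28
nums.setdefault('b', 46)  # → 34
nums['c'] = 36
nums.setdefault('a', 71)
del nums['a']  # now {'id': 9, 'c': 36, 'b': 34, 'y': 28}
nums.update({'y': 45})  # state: {'id': 9, 'c': 36, 'b': 34, 'y': 45}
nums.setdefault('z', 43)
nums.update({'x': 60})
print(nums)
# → {'id': 9, 'c': 36, 'b': 34, 'y': 45, 'z': 43, 'x': 60}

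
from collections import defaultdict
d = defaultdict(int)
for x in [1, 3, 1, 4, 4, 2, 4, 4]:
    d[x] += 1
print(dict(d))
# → {1: 2, 3: 1, 4: 4, 2: 1}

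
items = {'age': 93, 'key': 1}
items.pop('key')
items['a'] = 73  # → {'age': 93, 'a': 73}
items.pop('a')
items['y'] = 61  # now {'age': 93, 'y': 61}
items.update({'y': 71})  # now {'age': 93, 'y': 71}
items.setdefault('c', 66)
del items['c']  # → {'age': 93, 'y': 71}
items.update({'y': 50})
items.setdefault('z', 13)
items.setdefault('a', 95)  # 95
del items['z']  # {'age': 93, 'y': 50, 'a': 95}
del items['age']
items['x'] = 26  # {'y': 50, 'a': 95, 'x': 26}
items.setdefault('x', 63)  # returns 26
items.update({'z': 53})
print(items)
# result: {'y': 50, 'a': 95, 'x': 26, 'z': 53}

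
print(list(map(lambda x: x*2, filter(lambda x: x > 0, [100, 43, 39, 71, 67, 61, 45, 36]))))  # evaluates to [200, 86, 78, 142, 134, 122, 90, 72]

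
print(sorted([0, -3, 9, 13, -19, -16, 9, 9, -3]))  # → [-19, -16, -3, -3, 0, 9, 9, 9, 13]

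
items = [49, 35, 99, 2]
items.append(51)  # [49, 35, 99, 2, 51]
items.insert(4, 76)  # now [49, 35, 99, 2, 76, 51]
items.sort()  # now [2, 35, 49, 51, 76, 99]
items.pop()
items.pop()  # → 76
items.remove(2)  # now [35, 49, 51]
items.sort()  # [35, 49, 51]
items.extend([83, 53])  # [35, 49, 51, 83, 53]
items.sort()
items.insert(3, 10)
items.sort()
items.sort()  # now [10, 35, 49, 51, 53, 83]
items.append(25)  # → [10, 35, 49, 51, 53, 83, 25]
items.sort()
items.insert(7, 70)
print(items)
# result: [10, 25, 35, 49, 51, 53, 83, 70]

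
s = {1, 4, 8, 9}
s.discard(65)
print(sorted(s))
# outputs [1, 4, 8, 9]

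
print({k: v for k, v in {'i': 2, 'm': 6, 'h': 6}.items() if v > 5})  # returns {'m': 6, 'h': 6}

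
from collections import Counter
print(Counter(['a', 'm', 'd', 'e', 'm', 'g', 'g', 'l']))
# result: Counter({'m': 2, 'g': 2, 'a': 1, 'd': 1, 'e': 1, 'l': 1})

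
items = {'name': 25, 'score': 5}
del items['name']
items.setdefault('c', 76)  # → 76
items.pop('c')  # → 76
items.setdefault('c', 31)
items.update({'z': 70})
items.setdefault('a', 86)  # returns 86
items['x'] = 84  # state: {'score': 5, 'c': 31, 'z': 70, 'a': 86, 'x': 84}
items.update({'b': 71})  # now {'score': 5, 'c': 31, 'z': 70, 'a': 86, 'x': 84, 'b': 71}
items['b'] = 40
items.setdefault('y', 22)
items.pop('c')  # 31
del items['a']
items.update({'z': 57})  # {'score': 5, 'z': 57, 'x': 84, 'b': 40, 'y': 22}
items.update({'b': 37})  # {'score': 5, 'z': 57, 'x': 84, 'b': 37, 'y': 22}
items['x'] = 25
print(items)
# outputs {'score': 5, 'z': 57, 'x': 25, 'b': 37, 'y': 22}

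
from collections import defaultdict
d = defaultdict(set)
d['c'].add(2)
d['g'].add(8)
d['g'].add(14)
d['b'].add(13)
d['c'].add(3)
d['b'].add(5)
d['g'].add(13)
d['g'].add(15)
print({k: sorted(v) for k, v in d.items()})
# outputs {'c': [2, 3], 'g': [8, 13, 14, 15], 'b': [5, 13]}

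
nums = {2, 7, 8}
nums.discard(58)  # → {2, 7, 8}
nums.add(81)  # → {2, 7, 8, 81}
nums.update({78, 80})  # {2, 7, 8, 78, 80, 81}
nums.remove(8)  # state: {2, 7, 78, 80, 81}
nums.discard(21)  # {2, 7, 78, 80, 81}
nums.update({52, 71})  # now {2, 7, 52, 71, 78, 80, 81}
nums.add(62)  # {2, 7, 52, 62, 71, 78, 80, 81}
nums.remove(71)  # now {2, 7, 52, 62, 78, 80, 81}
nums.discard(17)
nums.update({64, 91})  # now {2, 7, 52, 62, 64, 78, 80, 81, 91}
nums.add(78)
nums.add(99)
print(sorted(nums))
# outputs [2, 7, 52, 62, 64, 78, 80, 81, 91, 99]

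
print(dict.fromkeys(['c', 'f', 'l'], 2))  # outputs {'c': 2, 'f': 2, 'l': 2}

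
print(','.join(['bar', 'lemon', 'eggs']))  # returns bar,lemon,eggs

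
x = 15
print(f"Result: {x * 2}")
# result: Result: 30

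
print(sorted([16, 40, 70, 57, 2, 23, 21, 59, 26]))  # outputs [2, 16, 21, 23, 26, 40, 57, 59, 70]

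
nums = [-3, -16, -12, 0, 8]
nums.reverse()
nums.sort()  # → [-16, -12, -3, 0, 8]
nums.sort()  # [-16, -12, -3, 0, 8]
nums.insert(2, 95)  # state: [-16, -12, 95, -3, 0, 8]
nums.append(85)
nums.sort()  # [-16, -12, -3, 0, 8, 85, 95]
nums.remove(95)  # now [-16, -12, -3, 0, 8, 85]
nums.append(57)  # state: [-16, -12, -3, 0, 8, 85, 57]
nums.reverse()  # [57, 85, 8, 0, -3, -12, -16]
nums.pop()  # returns -16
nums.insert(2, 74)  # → [57, 85, 74, 8, 0, -3, -12]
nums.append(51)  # [57, 85, 74, 8, 0, -3, -12, 51]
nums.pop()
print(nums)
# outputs [57, 85, 74, 8, 0, -3, -12]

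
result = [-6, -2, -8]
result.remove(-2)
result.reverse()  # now [-8, -6]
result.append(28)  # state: [-8, -6, 28]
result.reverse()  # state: [28, -6, -8]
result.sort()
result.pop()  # 28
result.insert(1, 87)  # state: [-8, 87, -6]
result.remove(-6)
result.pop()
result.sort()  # [-8]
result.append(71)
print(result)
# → [-8, 71]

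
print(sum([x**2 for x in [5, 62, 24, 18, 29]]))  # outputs 5610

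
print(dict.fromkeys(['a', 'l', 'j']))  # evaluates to {'a': None, 'l': None, 'j': None}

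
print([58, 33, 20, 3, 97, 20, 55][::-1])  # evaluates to [55, 20, 97, 3, 20, 33, 58]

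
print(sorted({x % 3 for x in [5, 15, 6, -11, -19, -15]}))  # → [0, 1, 2]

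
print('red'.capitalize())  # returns Red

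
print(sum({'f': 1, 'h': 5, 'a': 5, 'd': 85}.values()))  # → 96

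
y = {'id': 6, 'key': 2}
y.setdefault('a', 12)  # 12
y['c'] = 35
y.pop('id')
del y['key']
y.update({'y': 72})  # {'a': 12, 'c': 35, 'y': 72}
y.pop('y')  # 72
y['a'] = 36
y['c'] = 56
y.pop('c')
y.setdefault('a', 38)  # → 36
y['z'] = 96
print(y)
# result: {'a': 36, 'z': 96}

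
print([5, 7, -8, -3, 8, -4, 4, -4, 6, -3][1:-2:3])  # [7, 8, -4]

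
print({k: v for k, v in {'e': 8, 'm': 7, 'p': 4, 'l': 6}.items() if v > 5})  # {'e': 8, 'm': 7, 'l': 6}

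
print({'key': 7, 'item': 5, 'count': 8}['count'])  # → 8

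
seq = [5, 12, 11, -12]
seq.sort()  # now [-12, 5, 11, 12]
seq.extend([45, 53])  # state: [-12, 5, 11, 12, 45, 53]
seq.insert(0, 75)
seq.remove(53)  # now [75, -12, 5, 11, 12, 45]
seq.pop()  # 45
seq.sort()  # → [-12, 5, 11, 12, 75]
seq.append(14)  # [-12, 5, 11, 12, 75, 14]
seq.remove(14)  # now [-12, 5, 11, 12, 75]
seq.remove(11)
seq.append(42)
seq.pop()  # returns 42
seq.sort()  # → [-12, 5, 12, 75]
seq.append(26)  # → [-12, 5, 12, 75, 26]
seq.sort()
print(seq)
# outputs [-12, 5, 12, 26, 75]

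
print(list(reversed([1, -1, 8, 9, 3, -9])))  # [-9, 3, 9, 8, -1, 1]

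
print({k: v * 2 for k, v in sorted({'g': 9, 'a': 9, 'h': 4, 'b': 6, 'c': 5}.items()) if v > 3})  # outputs {'a': 18, 'b': 12, 'c': 10, 'g': 18, 'h': 8}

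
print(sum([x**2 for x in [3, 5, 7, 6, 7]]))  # 168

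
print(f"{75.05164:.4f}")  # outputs 75.0516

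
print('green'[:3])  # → gre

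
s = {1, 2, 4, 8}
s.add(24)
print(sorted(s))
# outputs [1, 2, 4, 8, 24]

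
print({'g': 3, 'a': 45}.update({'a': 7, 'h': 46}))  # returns None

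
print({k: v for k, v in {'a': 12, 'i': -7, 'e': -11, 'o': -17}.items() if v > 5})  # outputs {'a': 12}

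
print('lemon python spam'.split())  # ['lemon', 'python', 'spam']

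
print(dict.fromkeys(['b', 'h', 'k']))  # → {'b': None, 'h': None, 'k': None}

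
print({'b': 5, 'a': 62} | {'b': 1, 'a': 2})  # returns {'b': 1, 'a': 2}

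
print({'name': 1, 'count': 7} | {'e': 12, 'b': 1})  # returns {'name': 1, 'count': 7, 'e': 12, 'b': 1}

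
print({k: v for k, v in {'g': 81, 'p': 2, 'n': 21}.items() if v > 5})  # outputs {'g': 81, 'n': 21}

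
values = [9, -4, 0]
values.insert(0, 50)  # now [50, 9, -4, 0]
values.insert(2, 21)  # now [50, 9, 21, -4, 0]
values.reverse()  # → [0, -4, 21, 9, 50]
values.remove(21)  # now [0, -4, 9, 50]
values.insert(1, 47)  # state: [0, 47, -4, 9, 50]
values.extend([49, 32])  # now [0, 47, -4, 9, 50, 49, 32]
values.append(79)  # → [0, 47, -4, 9, 50, 49, 32, 79]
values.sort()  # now [-4, 0, 9, 32, 47, 49, 50, 79]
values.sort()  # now [-4, 0, 9, 32, 47, 49, 50, 79]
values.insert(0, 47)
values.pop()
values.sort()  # [-4, 0, 9, 32, 47, 47, 49, 50]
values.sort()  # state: [-4, 0, 9, 32, 47, 47, 49, 50]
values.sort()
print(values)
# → [-4, 0, 9, 32, 47, 47, 49, 50]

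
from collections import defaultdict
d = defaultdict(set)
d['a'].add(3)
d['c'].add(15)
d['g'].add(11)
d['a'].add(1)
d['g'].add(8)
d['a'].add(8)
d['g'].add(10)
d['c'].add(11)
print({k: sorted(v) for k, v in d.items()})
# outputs {'a': [1, 3, 8], 'c': [11, 15], 'g': [8, 10, 11]}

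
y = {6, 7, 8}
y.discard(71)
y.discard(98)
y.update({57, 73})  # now {6, 7, 8, 57, 73}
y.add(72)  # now {6, 7, 8, 57, 72, 73}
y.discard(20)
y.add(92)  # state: {6, 7, 8, 57, 72, 73, 92}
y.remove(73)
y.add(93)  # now {6, 7, 8, 57, 72, 92, 93}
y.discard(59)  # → {6, 7, 8, 57, 72, 92, 93}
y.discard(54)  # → {6, 7, 8, 57, 72, 92, 93}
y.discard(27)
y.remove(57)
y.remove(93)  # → {6, 7, 8, 72, 92}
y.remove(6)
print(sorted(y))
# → [7, 8, 72, 92]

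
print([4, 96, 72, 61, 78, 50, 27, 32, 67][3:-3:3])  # [61]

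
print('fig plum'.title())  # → Fig Plum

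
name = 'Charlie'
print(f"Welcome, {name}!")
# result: Welcome, Charlie!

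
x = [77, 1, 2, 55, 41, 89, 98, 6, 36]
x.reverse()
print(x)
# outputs [36, 6, 98, 89, 41, 55, 2, 1, 77]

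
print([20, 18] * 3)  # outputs [20, 18, 20, 18, 20, 18]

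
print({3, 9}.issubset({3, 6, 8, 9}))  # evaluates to True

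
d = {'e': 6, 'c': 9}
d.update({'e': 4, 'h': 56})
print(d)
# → {'e': 4, 'c': 9, 'h': 56}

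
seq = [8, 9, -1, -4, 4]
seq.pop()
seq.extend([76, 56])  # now [8, 9, -1, -4, 76, 56]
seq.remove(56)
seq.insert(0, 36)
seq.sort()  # [-4, -1, 8, 9, 36, 76]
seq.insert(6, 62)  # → [-4, -1, 8, 9, 36, 76, 62]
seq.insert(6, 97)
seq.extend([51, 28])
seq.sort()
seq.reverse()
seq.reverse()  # [-4, -1, 8, 9, 28, 36, 51, 62, 76, 97]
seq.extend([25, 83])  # [-4, -1, 8, 9, 28, 36, 51, 62, 76, 97, 25, 83]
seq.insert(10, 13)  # [-4, -1, 8, 9, 28, 36, 51, 62, 76, 97, 13, 25, 83]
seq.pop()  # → 83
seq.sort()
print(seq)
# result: [-4, -1, 8, 9, 13, 25, 28, 36, 51, 62, 76, 97]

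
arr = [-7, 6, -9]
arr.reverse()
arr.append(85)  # [-9, 6, -7, 85]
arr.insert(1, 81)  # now [-9, 81, 6, -7, 85]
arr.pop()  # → 85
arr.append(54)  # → [-9, 81, 6, -7, 54]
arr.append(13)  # [-9, 81, 6, -7, 54, 13]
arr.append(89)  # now [-9, 81, 6, -7, 54, 13, 89]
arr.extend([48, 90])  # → [-9, 81, 6, -7, 54, 13, 89, 48, 90]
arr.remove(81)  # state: [-9, 6, -7, 54, 13, 89, 48, 90]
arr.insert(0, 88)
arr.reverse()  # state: [90, 48, 89, 13, 54, -7, 6, -9, 88]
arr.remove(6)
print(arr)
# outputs [90, 48, 89, 13, 54, -7, -9, 88]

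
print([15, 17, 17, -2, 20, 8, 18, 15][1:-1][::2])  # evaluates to [17, -2, 8]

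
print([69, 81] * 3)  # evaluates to [69, 81, 69, 81, 69, 81]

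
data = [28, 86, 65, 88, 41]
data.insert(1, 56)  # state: [28, 56, 86, 65, 88, 41]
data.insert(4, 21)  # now [28, 56, 86, 65, 21, 88, 41]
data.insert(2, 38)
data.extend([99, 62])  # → [28, 56, 38, 86, 65, 21, 88, 41, 99, 62]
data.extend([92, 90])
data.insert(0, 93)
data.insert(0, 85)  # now [85, 93, 28, 56, 38, 86, 65, 21, 88, 41, 99, 62, 92, 90]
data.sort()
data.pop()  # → 99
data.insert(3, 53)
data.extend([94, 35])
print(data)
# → [21, 28, 38, 53, 41, 56, 62, 65, 85, 86, 88, 90, 92, 93, 94, 35]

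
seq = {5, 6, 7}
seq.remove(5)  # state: {6, 7}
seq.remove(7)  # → {6}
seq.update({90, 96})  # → {6, 90, 96}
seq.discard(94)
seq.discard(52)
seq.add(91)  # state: {6, 90, 91, 96}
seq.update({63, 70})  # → {6, 63, 70, 90, 91, 96}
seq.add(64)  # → {6, 63, 64, 70, 90, 91, 96}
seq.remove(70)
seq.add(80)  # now {6, 63, 64, 80, 90, 91, 96}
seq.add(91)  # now {6, 63, 64, 80, 90, 91, 96}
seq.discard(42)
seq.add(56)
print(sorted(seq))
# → [6, 56, 63, 64, 80, 90, 91, 96]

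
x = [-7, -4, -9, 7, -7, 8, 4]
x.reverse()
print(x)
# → [4, 8, -7, 7, -9, -4, -7]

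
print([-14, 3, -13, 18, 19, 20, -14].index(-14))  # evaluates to 0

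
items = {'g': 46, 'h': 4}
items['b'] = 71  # {'g': 46, 'h': 4, 'b': 71}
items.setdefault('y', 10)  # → 10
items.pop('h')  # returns 4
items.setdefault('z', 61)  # 61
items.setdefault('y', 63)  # 10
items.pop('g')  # 46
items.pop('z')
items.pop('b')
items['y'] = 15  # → {'y': 15}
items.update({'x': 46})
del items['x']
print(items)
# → {'y': 15}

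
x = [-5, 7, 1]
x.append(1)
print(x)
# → [-5, 7, 1, 1]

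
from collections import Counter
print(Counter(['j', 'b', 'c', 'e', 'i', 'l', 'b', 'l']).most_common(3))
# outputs [('b', 2), ('l', 2), ('j', 1)]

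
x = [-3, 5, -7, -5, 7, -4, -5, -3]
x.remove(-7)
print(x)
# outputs [-3, 5, -5, 7, -4, -5, -3]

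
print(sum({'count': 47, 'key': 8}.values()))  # 55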